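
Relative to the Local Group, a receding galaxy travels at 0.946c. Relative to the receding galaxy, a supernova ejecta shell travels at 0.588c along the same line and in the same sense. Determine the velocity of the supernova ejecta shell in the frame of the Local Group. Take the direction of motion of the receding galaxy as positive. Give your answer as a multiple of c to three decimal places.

0.986c

With v = 0.946 and u' = 0.588 (in units of c),
u = (u' + v)/(1 + u'v/c²):
u = (0.588 + 0.946) / (1 + 0.588·0.946) = 1.5340/1.5562 = 0.9857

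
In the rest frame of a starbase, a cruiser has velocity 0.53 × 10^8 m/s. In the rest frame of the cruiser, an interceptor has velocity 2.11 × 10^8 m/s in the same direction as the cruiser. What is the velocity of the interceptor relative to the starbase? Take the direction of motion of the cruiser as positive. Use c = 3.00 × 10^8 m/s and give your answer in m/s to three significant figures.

In units of c (dividing by 3.00 × 10^8 m/s): v = 0.177, u' = 0.703.
u = (u' + v)/(1 + u'v/c²):
u = (0.703 + 0.177) / (1 + 0.703·0.177) = 0.8800/1.1243 = 0.7827
Converting back: u = 0.7827 × 3.00 × 10^8 m/s.

2.35 × 10^8 m/s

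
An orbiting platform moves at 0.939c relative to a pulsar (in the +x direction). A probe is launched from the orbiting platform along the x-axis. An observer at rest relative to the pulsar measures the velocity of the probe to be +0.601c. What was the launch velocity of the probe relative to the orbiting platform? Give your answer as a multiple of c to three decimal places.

-0.776c

Invert the composition law: u' = (u − v)/(1 − uv/c²).
u' = (0.601 − 0.939) / (1 − (0.601)(0.939)) = -0.3380/0.4357 = -0.7758.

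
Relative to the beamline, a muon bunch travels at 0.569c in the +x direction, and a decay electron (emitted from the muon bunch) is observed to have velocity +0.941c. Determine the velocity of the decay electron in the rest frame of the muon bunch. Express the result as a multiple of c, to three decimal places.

+0.801c

Invert the composition law: u' = (u − v)/(1 − uv/c²).
u' = (0.941 − 0.569) / (1 − (0.941)(0.569)) = 0.3720/0.4646 = 0.8007.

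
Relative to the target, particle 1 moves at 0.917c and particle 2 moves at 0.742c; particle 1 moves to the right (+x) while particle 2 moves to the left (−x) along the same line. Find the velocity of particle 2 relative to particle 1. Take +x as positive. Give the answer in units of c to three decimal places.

-0.987c

β_A = 0.917, β_B = -0.742.
Transform to A's frame with the inverse velocity-addition law: u' = (u − v)/(1 − uv/c²), taking u = β_B and v = β_A.
u' = (-0.742 − 0.917) / (1 − (0.917)(-0.742)) = -1.6590/1.6804 = -0.9873.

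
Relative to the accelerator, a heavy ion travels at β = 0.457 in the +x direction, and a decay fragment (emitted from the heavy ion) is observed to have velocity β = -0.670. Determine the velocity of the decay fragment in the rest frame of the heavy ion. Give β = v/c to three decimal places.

Invert the composition law: u' = (u − v)/(1 − uv/c²).
u' = (-0.670 − 0.457) / (1 − (-0.670)(0.457)) = -1.1270/1.3062 = -0.8628.

β = -0.863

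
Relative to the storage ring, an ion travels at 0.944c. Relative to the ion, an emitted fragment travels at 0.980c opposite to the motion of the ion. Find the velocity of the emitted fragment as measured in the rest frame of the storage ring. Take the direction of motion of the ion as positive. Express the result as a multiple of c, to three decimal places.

-0.481c

With v = 0.944 and u' = -0.980 (in units of c),
u = (u' + v)/(1 + u'v/c²):
u = (-0.980 + 0.944) / (1 + (-0.980)·0.944) = -0.0360/0.0749 = -0.4808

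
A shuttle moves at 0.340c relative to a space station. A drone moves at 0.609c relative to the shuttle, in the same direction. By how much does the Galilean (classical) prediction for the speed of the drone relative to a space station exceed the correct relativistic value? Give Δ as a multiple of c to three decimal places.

Galilean: u_cl = 0.609 + 0.340 = 0.9490.
Relativistic: u_rel = (0.609 + 0.340) / (1 + 0.609·0.340) = 0.9490/1.2071 = 0.7862.
Δ = 0.9490 − 0.7862 = 0.1628.

Δ = 0.163c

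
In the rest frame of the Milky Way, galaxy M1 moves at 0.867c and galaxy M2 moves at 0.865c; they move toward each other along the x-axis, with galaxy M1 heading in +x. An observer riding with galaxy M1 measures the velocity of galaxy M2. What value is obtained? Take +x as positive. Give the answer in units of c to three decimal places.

β_A = 0.867, β_B = -0.865.
Transform to A's frame with the inverse velocity-addition law: u' = (u − v)/(1 − uv/c²), taking u = β_B and v = β_A.
u' = (-0.865 − 0.867) / (1 − (0.867)(-0.865)) = -1.7320/1.7500 = -0.9897.

-0.990c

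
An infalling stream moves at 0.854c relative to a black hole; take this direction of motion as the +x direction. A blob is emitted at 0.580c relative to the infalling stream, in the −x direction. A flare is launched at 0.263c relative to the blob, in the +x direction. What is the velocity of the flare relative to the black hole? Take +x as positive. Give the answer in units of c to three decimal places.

Apply u = (u' + v)/(1 + u'v/c²) successively, working outward toward the black hole.
Start: velocity of the infalling stream relative to the black hole = 0.8540c.
Compose with the blob (u' = -0.580 in the infalling stream frame): u_1 = (-0.580 + 0.854) / (1 + (-0.580)·0.854) = 0.2740/0.5047 = 0.5429.
Compose with the flare (u' = 0.263 in the blob frame): u_2 = (0.263 + 0.543) / (1 + 0.263·0.543) = 0.8059/1.1428 = 0.7052.

+0.705c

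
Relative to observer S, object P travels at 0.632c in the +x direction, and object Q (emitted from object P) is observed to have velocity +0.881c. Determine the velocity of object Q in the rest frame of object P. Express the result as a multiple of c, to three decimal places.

Invert the composition law: u' = (u − v)/(1 − uv/c²).
u' = (0.881 − 0.632) / (1 − (0.881)(0.632)) = 0.2490/0.4432 = 0.5618.

+0.562c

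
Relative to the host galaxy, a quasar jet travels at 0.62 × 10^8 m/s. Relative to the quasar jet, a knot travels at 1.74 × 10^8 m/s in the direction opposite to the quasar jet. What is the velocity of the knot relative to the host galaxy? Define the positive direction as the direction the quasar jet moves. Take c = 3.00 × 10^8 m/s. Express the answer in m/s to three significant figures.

In units of c (dividing by 3.00 × 10^8 m/s): v = 0.207, u' = -0.580.
u = (u' + v)/(1 + u'v/c²):
u = (-0.580 + 0.207) / (1 + (-0.580)·0.207) = -0.3733/0.8801 = -0.4242
Converting back: u = -0.4242 × 3.00 × 10^8 m/s.

-1.27 × 10^8 m/s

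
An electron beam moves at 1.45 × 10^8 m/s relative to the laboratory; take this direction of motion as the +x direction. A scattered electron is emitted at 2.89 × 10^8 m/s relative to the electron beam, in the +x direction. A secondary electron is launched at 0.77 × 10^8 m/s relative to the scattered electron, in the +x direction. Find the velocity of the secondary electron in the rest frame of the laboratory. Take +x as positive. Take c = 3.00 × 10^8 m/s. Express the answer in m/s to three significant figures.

2.98 × 10^8 m/s

Apply u = (u' + v)/(1 + u'v/c²) successively, working outward toward the laboratory.
(Dividing each given speed by c = 3.00 × 10^8 m/s to work in units of c.)
Start: velocity of the electron beam relative to the laboratory = 0.4833c.
Compose with the scattered electron (u' = 0.963 in the electron beam frame): u_1 = (0.963 + 0.483) / (1 + 0.963·0.483) = 1.4467/1.4656 = 0.9871.
Compose with the secondary electron (u' = 0.257 in the scattered electron frame): u_2 = (0.257 + 0.987) / (1 + 0.257·0.987) = 1.2437/1.2533 = 0.9923.
So u = 0.9923 × 3.00 × 10^8 m/s.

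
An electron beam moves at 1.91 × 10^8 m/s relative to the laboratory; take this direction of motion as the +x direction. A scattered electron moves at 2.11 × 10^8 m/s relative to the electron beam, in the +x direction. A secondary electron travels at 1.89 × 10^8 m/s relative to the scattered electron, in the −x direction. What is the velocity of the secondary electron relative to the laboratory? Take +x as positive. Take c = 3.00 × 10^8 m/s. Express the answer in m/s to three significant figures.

+2.13 × 10^8 m/s

Apply u = (u' + v)/(1 + u'v/c²) successively, working outward toward the laboratory.
(Dividing each given speed by c = 3.00 × 10^8 m/s to work in units of c.)
Start: velocity of the electron beam relative to the laboratory = 0.6367c.
Compose with the scattered electron (u' = 0.703 in the electron beam frame): u_1 = (0.703 + 0.637) / (1 + 0.703·0.637) = 1.3400/1.4478 = 0.9255.
Compose with the secondary electron (u' = -0.630 in the scattered electron frame): u_2 = (-0.630 + 0.926) / (1 + (-0.630)·0.926) = 0.2955/0.4169 = 0.7089.
So u = 0.7089 × 3.00 × 10^8 m/s.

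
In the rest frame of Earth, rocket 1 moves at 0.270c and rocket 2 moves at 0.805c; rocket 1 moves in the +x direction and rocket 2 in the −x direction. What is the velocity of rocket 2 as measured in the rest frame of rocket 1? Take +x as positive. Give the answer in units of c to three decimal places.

-0.883c

β_A = 0.270, β_B = -0.805.
Transform to A's frame with the inverse velocity-addition law: u' = (u − v)/(1 − uv/c²), taking u = β_B and v = β_A.
u' = (-0.805 − 0.270) / (1 − (0.270)(-0.805)) = -1.0750/1.2173 = -0.8831.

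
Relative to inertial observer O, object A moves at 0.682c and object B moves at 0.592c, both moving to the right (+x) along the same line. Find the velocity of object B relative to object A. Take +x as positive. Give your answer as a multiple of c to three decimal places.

-0.151c

β_A = 0.682, β_B = 0.592.
Transform to A's frame with the inverse velocity-addition law: u' = (u − v)/(1 − uv/c²), taking u = β_B and v = β_A.
u' = (0.592 − 0.682) / (1 − (0.682)(0.592)) = -0.0900/0.5963 = -0.1509.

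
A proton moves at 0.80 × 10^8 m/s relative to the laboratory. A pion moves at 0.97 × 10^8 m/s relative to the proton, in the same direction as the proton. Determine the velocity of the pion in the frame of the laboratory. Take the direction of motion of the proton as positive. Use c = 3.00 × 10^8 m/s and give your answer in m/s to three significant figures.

In units of c (dividing by 3.00 × 10^8 m/s): v = 0.267, u' = 0.323.
u = (u' + v)/(1 + u'v/c²):
u = (0.323 + 0.267) / (1 + 0.323·0.267) = 0.5900/1.0862 = 0.5432
Converting back: u = 0.5432 × 3.00 × 10^8 m/s.

1.63 × 10^8 m/s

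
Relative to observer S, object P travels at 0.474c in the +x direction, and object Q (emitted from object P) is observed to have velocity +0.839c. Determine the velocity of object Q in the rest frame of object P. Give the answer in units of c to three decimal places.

Invert the composition law: u' = (u − v)/(1 − uv/c²).
u' = (0.839 − 0.474) / (1 − (0.839)(0.474)) = 0.3650/0.6023 = 0.6060.

+0.606c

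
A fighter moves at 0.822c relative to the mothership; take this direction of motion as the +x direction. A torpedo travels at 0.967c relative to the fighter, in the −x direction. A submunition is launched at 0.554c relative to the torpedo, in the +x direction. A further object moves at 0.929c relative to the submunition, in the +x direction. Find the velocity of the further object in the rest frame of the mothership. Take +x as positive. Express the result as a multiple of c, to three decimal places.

+0.884c

Apply u = (u' + v)/(1 + u'v/c²) successively, working outward toward the mothership.
Start: velocity of the fighter relative to the mothership = 0.8220c.
Compose with the torpedo (u' = -0.967 in the fighter frame): u_1 = (-0.967 + 0.822) / (1 + (-0.967)·0.822) = -0.1450/0.2051 = -0.7069.
Compose with the submunition (u' = 0.554 in the torpedo frame): u_2 = (0.554 + (-0.707)) / (1 + 0.554·(-0.707)) = -0.1529/0.6084 = -0.2513.
Compose with the further object (u' = 0.929 in the submunition frame): u_3 = (0.929 + (-0.251)) / (1 + 0.929·(-0.251)) = 0.6777/0.7666 = 0.8841.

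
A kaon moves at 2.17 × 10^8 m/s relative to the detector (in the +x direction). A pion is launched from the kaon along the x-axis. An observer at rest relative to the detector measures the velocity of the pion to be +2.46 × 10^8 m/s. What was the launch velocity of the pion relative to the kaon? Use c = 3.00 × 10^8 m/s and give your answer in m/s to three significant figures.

+7.13 × 10^7 m/s

v = 0.723c, u = 0.820c.
Invert the composition law: u' = (u − v)/(1 − uv/c²).
u' = (0.820 − 0.723) / (1 − (0.820)(0.723)) = 0.0967/0.4069 = 0.2376.
u' = 0.2376 × 3.00 × 10^8 m/s.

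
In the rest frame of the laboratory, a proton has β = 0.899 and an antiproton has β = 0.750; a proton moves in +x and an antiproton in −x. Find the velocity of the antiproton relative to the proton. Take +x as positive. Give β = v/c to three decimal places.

β = -0.985

β_A = 0.899, β_B = -0.750.
Transform to A's frame with the inverse velocity-addition law: u' = (u − v)/(1 − uv/c²), taking u = β_B and v = β_A.
u' = (-0.750 − 0.899) / (1 − (0.899)(-0.750)) = -1.6490/1.6743 = -0.9849.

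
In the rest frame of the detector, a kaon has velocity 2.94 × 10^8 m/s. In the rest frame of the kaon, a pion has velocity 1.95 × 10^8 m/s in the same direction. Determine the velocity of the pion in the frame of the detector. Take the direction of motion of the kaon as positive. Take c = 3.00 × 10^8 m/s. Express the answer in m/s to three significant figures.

In units of c (dividing by 3.00 × 10^8 m/s): v = 0.980, u' = 0.650.
u = (u' + v)/(1 + u'v/c²):
u = (0.650 + 0.980) / (1 + 0.650·0.980) = 1.6300/1.6370 = 0.9957
(Galilean addition would give +1.630c, exceeding c.)
Converting back: u = 0.9957 × 3.00 × 10^8 m/s.

2.99 × 10^8 m/s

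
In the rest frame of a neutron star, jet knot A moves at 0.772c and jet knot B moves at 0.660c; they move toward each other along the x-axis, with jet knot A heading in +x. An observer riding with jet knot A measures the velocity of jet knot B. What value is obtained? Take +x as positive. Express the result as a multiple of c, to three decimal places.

-0.949c

β_A = 0.772, β_B = -0.660.
Transform to A's frame with the inverse velocity-addition law: u' = (u − v)/(1 − uv/c²), taking u = β_B and v = β_A.
u' = (-0.660 − 0.772) / (1 − (0.772)(-0.660)) = -1.4320/1.5095 = -0.9486.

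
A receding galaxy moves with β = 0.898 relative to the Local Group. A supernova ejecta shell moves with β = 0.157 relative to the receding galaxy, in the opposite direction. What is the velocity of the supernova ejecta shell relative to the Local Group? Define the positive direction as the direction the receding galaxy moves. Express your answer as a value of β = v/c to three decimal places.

With v = 0.898 and u' = -0.157 (in units of c),
u = (u' + v)/(1 + u'v/c²):
u = (-0.157 + 0.898) / (1 + (-0.157)·0.898) = 0.7410/0.8590 = 0.8626

β = +0.863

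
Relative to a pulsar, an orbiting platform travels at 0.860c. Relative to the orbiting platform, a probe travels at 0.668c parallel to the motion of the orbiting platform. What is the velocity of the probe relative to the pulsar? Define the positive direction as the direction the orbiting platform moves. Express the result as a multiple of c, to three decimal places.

With v = 0.860 and u' = 0.668 (in units of c),
u = (u' + v)/(1 + u'v/c²):
u = (0.668 + 0.860) / (1 + 0.668·0.860) = 1.5280/1.5745 = 0.9705
(Galilean addition would give +1.528c, exceeding c.)

0.970c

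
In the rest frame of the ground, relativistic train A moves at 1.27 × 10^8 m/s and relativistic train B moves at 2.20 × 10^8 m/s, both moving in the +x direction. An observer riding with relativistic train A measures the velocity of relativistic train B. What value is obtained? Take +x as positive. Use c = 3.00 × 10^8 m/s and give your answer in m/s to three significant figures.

β_A = 0.423, β_B = 0.733 (dividing each by c = 3.00 × 10^8 m/s).
Transform to A's frame with the inverse velocity-addition law: u' = (u − v)/(1 − uv/c²), taking u = β_B and v = β_A.
u' = (0.733 − 0.423) / (1 − (0.423)(0.733)) = 0.3100/0.6896 = 0.4496.
u' = 0.4496 × 3.00 × 10^8 m/s.

+1.35 × 10^8 m/s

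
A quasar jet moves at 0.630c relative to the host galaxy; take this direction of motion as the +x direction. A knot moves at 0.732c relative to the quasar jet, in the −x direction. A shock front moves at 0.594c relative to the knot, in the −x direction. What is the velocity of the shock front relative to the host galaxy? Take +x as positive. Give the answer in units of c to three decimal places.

-0.704c

Apply u = (u' + v)/(1 + u'v/c²) successively, working outward toward the host galaxy.
Start: velocity of the quasar jet relative to the host galaxy = 0.6300c.
Compose with the knot (u' = -0.732 in the quasar jet frame): u_1 = (-0.732 + 0.630) / (1 + (-0.732)·0.630) = -0.1020/0.5388 = -0.1893.
Compose with the shock front (u' = -0.594 in the knot frame): u_2 = (-0.594 + (-0.189)) / (1 + (-0.594)·(-0.189)) = -0.7833/1.1124 = -0.7041.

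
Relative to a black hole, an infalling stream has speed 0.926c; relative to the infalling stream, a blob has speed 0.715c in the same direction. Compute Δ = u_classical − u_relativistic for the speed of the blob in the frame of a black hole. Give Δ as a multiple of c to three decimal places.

Galilean: u_cl = 0.715 + 0.926 = 1.6410.
Relativistic: u_rel = (0.715 + 0.926) / (1 + 0.715·0.926) = 1.6410/1.6621 = 0.9873.
Δ = 1.6410 − 0.9873 = 0.6537.
(The classical prediction exceeds c; the relativistic result does not.)

Δ = 0.654c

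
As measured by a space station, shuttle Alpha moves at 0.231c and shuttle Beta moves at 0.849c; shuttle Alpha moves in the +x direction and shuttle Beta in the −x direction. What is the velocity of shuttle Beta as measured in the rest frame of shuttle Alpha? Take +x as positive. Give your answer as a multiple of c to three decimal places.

-0.903c

β_A = 0.231, β_B = -0.849.
Transform to A's frame with the inverse velocity-addition law: u' = (u − v)/(1 − uv/c²), taking u = β_B and v = β_A.
u' = (-0.849 − 0.231) / (1 − (0.231)(-0.849)) = -1.0800/1.1961 = -0.9029.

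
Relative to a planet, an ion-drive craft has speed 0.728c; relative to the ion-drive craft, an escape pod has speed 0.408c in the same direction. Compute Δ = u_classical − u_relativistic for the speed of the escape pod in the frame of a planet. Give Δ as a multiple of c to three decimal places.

Galilean: u_cl = 0.408 + 0.728 = 1.1360.
Relativistic: u_rel = (0.408 + 0.728) / (1 + 0.408·0.728) = 1.1360/1.2970 = 0.8759.
Δ = 1.1360 − 0.8759 = 0.2601.
(The classical prediction exceeds c; the relativistic result does not.)

Δ = 0.260c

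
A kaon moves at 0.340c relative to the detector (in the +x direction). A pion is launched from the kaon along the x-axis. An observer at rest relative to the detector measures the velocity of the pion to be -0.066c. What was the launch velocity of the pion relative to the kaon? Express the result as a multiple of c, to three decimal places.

-0.397c

Invert the composition law: u' = (u − v)/(1 − uv/c²).
u' = (-0.066 − 0.340) / (1 − (-0.066)(0.340)) = -0.4060/1.0224 = -0.3971.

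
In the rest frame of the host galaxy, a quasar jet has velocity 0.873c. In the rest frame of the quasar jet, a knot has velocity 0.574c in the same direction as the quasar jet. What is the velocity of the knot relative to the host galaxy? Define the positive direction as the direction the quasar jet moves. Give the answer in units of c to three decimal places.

With v = 0.873 and u' = 0.574 (in units of c),
u = (u' + v)/(1 + u'v/c²):
u = (0.574 + 0.873) / (1 + 0.574·0.873) = 1.4470/1.5011 = 0.9640

0.964c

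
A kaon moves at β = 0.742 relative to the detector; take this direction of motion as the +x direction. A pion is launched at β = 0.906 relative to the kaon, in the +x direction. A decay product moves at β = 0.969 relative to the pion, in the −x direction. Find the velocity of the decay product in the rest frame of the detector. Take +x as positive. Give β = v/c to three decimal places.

Apply u = (u' + v)/(1 + u'v/c²) successively, working outward toward the detector.
Start: velocity of the kaon relative to the detector = 0.7420c.
Compose with the pion (u' = 0.906 in the kaon frame): u_1 = (0.906 + 0.742) / (1 + 0.906·0.742) = 1.6480/1.6723 = 0.9855.
Compose with the decay product (u' = -0.969 in the pion frame): u_2 = (-0.969 + 0.985) / (1 + (-0.969)·0.985) = 0.0165/0.0451 = 0.3662.

β = +0.366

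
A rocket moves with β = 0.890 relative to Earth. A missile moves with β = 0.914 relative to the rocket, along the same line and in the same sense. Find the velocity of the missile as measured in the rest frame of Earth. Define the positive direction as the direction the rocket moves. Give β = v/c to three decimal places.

With v = 0.890 and u' = 0.914 (in units of c),
u = (u' + v)/(1 + u'v/c²):
u = (0.914 + 0.890) / (1 + 0.914·0.890) = 1.8040/1.8135 = 0.9948
(Galilean addition would give +1.804c, exceeding c.)

β = 0.995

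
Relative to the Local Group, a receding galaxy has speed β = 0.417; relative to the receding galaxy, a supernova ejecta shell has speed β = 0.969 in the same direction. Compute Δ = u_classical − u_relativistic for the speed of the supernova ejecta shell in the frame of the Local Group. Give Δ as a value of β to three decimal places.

Δ = 0.399

Galilean: u_cl = 0.969 + 0.417 = 1.3860.
Relativistic: u_rel = (0.969 + 0.417) / (1 + 0.969·0.417) = 1.3860/1.4041 = 0.9871.
Δ = 1.3860 − 0.9871 = 0.3989.
(The classical prediction exceeds c; the relativistic result does not.)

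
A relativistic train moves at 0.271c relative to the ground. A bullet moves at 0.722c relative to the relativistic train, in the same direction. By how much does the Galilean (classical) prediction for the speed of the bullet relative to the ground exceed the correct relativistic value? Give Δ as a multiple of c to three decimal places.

Δ = 0.162c

Galilean: u_cl = 0.722 + 0.271 = 0.9930.
Relativistic: u_rel = (0.722 + 0.271) / (1 + 0.722·0.271) = 0.9930/1.1957 = 0.8305.
Δ = 0.9930 − 0.8305 = 0.1625.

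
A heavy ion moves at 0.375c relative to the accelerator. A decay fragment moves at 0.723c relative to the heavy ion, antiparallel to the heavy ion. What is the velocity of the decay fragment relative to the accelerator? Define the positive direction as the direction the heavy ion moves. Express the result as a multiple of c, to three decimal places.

With v = 0.375 and u' = -0.723 (in units of c),
u = (u' + v)/(1 + u'v/c²):
u = (-0.723 + 0.375) / (1 + (-0.723)·0.375) = -0.3480/0.7289 = -0.4774
(Galilean addition would give -0.348c.)

-0.477c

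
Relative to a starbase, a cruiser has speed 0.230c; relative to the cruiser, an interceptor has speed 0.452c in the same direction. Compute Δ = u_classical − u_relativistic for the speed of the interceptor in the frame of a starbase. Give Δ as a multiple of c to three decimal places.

Δ = 0.064c

Galilean: u_cl = 0.452 + 0.230 = 0.6820.
Relativistic: u_rel = (0.452 + 0.230) / (1 + 0.452·0.230) = 0.6820/1.1040 = 0.6178.
Δ = 0.6820 − 0.6178 = 0.0642.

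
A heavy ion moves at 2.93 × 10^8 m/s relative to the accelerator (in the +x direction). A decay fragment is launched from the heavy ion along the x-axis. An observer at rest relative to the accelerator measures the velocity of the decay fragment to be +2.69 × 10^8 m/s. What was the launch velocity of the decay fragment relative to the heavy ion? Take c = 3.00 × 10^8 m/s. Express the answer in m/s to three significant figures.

-1.93 × 10^8 m/s

v = 0.977c, u = 0.897c.
Invert the composition law: u' = (u − v)/(1 − uv/c²).
u' = (0.897 − 0.977) / (1 − (0.897)(0.977)) = -0.0800/0.1243 = -0.6438.
u' = -0.6438 × 3.00 × 10^8 m/s.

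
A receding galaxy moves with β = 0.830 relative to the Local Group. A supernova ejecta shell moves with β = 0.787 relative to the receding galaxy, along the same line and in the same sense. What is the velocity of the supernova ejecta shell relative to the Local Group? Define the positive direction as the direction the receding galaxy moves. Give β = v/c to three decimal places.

β = 0.978

With v = 0.830 and u' = 0.787 (in units of c),
u = (u' + v)/(1 + u'v/c²):
u = (0.787 + 0.830) / (1 + 0.787·0.830) = 1.6170/1.6532 = 0.9781
(Galilean addition would give +1.617c, exceeding c.)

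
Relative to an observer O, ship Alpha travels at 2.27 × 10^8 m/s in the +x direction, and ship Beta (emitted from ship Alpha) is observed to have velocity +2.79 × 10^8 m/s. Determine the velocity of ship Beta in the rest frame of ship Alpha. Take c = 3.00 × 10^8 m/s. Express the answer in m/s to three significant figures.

v = 0.757c, u = 0.930c.
Invert the composition law: u' = (u − v)/(1 − uv/c²).
u' = (0.930 − 0.757) / (1 − (0.930)(0.757)) = 0.1733/0.2963 = 0.5850.
u' = 0.5850 × 3.00 × 10^8 m/s.

+1.75 × 10^8 m/s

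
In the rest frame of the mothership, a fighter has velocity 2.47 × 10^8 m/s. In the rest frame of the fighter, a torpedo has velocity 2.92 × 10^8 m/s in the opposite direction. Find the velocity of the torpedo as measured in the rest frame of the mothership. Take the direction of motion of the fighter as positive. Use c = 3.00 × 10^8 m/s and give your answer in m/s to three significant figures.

In units of c (dividing by 3.00 × 10^8 m/s): v = 0.823, u' = -0.973.
u = (u' + v)/(1 + u'v/c²):
u = (-0.973 + 0.823) / (1 + (-0.973)·0.823) = -0.1500/0.1986 = -0.7552
(Galilean addition would give -0.150c.)
Converting back: u = -0.7552 × 3.00 × 10^8 m/s.

-2.27 × 10^8 m/s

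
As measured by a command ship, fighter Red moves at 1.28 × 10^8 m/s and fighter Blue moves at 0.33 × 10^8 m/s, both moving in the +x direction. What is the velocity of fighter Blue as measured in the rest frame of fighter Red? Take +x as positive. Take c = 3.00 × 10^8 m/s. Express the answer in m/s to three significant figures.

-9.97 × 10^7 m/s

β_A = 0.427, β_B = 0.110 (dividing each by c = 3.00 × 10^8 m/s).
Transform to A's frame with the inverse velocity-addition law: u' = (u − v)/(1 − uv/c²), taking u = β_B and v = β_A.
u' = (0.110 − 0.427) / (1 − (0.427)(0.110)) = -0.3167/0.9531 = -0.3323.
u' = -0.3323 × 3.00 × 10^8 m/s.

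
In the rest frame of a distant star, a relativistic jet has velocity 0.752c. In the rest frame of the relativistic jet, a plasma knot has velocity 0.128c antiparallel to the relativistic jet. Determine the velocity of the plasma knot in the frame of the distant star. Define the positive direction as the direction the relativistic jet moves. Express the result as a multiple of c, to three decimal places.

With v = 0.752 and u' = -0.128 (in units of c),
u = (u' + v)/(1 + u'v/c²):
u = (-0.128 + 0.752) / (1 + (-0.128)·0.752) = 0.6240/0.9037 = 0.6905
(Galilean addition would give +0.624c.)

+0.690c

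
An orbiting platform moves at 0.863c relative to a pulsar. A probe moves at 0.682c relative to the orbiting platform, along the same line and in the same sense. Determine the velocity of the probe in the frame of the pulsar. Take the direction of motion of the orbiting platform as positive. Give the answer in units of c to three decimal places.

0.973c

With v = 0.863 and u' = 0.682 (in units of c),
u = (u' + v)/(1 + u'v/c²):
u = (0.682 + 0.863) / (1 + 0.682·0.863) = 1.5450/1.5886 = 0.9726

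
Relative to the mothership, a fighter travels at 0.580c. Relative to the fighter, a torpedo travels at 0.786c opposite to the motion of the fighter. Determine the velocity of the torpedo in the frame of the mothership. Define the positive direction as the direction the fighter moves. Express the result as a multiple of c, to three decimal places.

-0.379c

With v = 0.580 and u' = -0.786 (in units of c),
u = (u' + v)/(1 + u'v/c²):
u = (-0.786 + 0.580) / (1 + (-0.786)·0.580) = -0.2060/0.5441 = -0.3786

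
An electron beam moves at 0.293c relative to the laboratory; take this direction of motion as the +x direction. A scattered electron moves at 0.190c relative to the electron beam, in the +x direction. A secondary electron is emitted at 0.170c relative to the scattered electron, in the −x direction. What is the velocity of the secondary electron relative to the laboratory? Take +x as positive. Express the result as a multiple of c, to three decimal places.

Apply u = (u' + v)/(1 + u'v/c²) successively, working outward toward the laboratory.
Start: velocity of the electron beam relative to the laboratory = 0.2930c.
Compose with the scattered electron (u' = 0.190 in the electron beam frame): u_1 = (0.190 + 0.293) / (1 + 0.190·0.293) = 0.4830/1.0557 = 0.4575.
Compose with the secondary electron (u' = -0.170 in the scattered electron frame): u_2 = (-0.170 + 0.458) / (1 + (-0.170)·0.458) = 0.2875/0.9222 = 0.3118.

+0.312c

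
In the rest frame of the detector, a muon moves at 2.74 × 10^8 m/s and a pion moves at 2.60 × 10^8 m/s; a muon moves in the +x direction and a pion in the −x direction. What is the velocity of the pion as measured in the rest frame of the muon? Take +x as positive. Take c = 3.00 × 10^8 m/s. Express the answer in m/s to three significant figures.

β_A = 0.913, β_B = -0.867 (dividing each by c = 3.00 × 10^8 m/s).
Transform to A's frame with the inverse velocity-addition law: u' = (u − v)/(1 − uv/c²), taking u = β_B and v = β_A.
u' = (-0.867 − 0.913) / (1 − (0.913)(-0.867)) = -1.7800/1.7916 = -0.9935.
u' = -0.9935 × 3.00 × 10^8 m/s.

-2.98 × 10^8 m/s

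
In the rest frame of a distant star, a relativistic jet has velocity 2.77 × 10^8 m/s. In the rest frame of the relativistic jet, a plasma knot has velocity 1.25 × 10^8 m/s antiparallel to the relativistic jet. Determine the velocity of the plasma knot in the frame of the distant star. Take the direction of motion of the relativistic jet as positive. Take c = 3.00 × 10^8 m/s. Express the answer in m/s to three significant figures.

In units of c (dividing by 3.00 × 10^8 m/s): v = 0.923, u' = -0.417.
u = (u' + v)/(1 + u'v/c²):
u = (-0.417 + 0.923) / (1 + (-0.417)·0.923) = 0.5067/0.6153 = 0.8235
Converting back: u = 0.8235 × 3.00 × 10^8 m/s.

+2.47 × 10^8 m/s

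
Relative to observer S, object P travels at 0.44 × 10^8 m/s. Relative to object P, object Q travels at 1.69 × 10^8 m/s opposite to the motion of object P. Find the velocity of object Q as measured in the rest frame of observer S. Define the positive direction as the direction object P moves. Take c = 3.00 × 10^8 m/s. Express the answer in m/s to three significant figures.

-1.36 × 10^8 m/s

In units of c (dividing by 3.00 × 10^8 m/s): v = 0.147, u' = -0.563.
u = (u' + v)/(1 + u'v/c²):
u = (-0.563 + 0.147) / (1 + (-0.563)·0.147) = -0.4167/0.9174 = -0.4542
Converting back: u = -0.4542 × 3.00 × 10^8 m/s.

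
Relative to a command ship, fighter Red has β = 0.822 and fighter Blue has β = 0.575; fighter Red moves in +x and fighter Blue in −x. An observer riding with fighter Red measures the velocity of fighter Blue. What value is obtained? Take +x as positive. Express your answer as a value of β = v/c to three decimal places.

β_A = 0.822, β_B = -0.575.
Transform to A's frame with the inverse velocity-addition law: u' = (u − v)/(1 − uv/c²), taking u = β_B and v = β_A.
u' = (-0.575 − 0.822) / (1 − (0.822)(-0.575)) = -1.3970/1.4727 = -0.9486.

β = -0.949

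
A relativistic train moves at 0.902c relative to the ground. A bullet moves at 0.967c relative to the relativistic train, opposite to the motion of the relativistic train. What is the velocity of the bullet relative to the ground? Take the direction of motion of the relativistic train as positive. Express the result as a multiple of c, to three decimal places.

With v = 0.902 and u' = -0.967 (in units of c),
u = (u' + v)/(1 + u'v/c²):
u = (-0.967 + 0.902) / (1 + (-0.967)·0.902) = -0.0650/0.1278 = -0.5087
(Galilean addition would give -0.065c.)

-0.509c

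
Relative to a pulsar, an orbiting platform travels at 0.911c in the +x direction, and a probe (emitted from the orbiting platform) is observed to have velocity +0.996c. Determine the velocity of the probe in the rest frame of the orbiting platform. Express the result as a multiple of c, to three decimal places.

Invert the composition law: u' = (u − v)/(1 − uv/c²).
u' = (0.996 − 0.911) / (1 − (0.996)(0.911)) = 0.0850/0.0926 = 0.9175.

+0.917c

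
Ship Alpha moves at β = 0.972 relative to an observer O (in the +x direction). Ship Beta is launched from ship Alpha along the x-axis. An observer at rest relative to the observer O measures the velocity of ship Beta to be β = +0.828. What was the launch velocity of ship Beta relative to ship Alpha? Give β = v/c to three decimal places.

β = -0.738

Invert the composition law: u' = (u − v)/(1 − uv/c²).
u' = (0.828 − 0.972) / (1 − (0.828)(0.972)) = -0.1440/0.1952 = -0.7378.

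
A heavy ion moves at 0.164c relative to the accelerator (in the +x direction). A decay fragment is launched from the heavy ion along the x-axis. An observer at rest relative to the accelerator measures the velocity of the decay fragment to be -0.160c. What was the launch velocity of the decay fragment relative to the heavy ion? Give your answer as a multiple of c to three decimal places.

Invert the composition law: u' = (u − v)/(1 − uv/c²).
u' = (-0.160 − 0.164) / (1 − (-0.160)(0.164)) = -0.3240/1.0262 = -0.3157.

-0.316c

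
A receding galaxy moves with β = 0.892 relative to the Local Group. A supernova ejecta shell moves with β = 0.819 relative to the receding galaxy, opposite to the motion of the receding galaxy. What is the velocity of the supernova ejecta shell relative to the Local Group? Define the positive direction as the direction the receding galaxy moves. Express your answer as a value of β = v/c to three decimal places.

β = +0.271

With v = 0.892 and u' = -0.819 (in units of c),
u = (u' + v)/(1 + u'v/c²):
u = (-0.819 + 0.892) / (1 + (-0.819)·0.892) = 0.0730/0.2695 = 0.2709
(Galilean addition would give +0.073c.)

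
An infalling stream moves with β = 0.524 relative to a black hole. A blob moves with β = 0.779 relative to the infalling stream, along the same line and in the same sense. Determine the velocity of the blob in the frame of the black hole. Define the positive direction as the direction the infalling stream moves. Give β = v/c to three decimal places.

With v = 0.524 and u' = 0.779 (in units of c),
u = (u' + v)/(1 + u'v/c²):
u = (0.779 + 0.524) / (1 + 0.779·0.524) = 1.3030/1.4082 = 0.9253
(Galilean addition would give +1.303c, exceeding c.)

β = 0.925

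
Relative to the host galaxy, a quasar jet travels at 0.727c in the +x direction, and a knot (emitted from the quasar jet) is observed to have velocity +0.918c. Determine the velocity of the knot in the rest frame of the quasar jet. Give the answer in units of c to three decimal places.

+0.574c

Invert the composition law: u' = (u − v)/(1 − uv/c²).
u' = (0.918 − 0.727) / (1 − (0.918)(0.727)) = 0.1910/0.3326 = 0.5742.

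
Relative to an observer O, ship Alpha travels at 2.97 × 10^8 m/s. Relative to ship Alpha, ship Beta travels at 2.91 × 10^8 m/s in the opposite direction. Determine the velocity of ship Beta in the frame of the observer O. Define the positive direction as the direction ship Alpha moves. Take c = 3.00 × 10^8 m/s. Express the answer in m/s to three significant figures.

In units of c (dividing by 3.00 × 10^8 m/s): v = 0.990, u' = -0.970.
u = (u' + v)/(1 + u'v/c²):
u = (-0.970 + 0.990) / (1 + (-0.970)·0.990) = 0.0200/0.0397 = 0.5038
(Galilean addition would give +0.020c.)
Converting back: u = 0.5038 × 3.00 × 10^8 m/s.

+1.51 × 10^8 m/s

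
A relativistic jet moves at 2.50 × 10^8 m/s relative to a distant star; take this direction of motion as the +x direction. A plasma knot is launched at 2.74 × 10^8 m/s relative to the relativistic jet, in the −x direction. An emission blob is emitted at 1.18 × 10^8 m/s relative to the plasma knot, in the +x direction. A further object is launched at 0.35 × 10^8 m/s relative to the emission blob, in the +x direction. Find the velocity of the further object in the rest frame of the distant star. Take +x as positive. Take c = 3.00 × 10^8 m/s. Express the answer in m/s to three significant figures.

Apply u = (u' + v)/(1 + u'v/c²) successively, working outward toward the distant star.
(Dividing each given speed by c = 3.00 × 10^8 m/s to work in units of c.)
Start: velocity of the relativistic jet relative to the distant star = 0.8333c.
Compose with the plasma knot (u' = -0.913 in the relativistic jet frame): u_1 = (-0.913 + 0.833) / (1 + (-0.913)·0.833) = -0.0800/0.2389 = -0.3349.
Compose with the emission blob (u' = 0.393 in the plasma knot frame): u_2 = (0.393 + (-0.335)) / (1 + 0.393·(-0.335)) = 0.0584/0.8683 = 0.0673.
Compose with the further object (u' = 0.117 in the emission blob frame): u_3 = (0.117 + 0.067) / (1 + 0.117·0.067) = 0.1840/1.0079 = 0.1825.
So u = 0.1825 × 3.00 × 10^8 m/s.

+5.48 × 10^7 m/s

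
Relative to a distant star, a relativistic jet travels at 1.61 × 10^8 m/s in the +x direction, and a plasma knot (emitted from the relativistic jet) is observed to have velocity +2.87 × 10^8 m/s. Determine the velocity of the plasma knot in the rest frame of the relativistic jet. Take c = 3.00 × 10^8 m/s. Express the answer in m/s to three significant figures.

+2.59 × 10^8 m/s

v = 0.537c, u = 0.957c.
Invert the composition law: u' = (u − v)/(1 − uv/c²).
u' = (0.957 − 0.537) / (1 − (0.957)(0.537)) = 0.4200/0.4866 = 0.8632.
u' = 0.8632 × 3.00 × 10^8 m/s.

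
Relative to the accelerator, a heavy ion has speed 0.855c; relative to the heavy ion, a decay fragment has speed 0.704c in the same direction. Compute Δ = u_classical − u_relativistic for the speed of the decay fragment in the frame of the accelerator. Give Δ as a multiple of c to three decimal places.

Galilean: u_cl = 0.704 + 0.855 = 1.5590.
Relativistic: u_rel = (0.704 + 0.855) / (1 + 0.704·0.855) = 1.5590/1.6019 = 0.9732.
Δ = 1.5590 − 0.9732 = 0.5858.
(The classical prediction exceeds c; the relativistic result does not.)

Δ = 0.586c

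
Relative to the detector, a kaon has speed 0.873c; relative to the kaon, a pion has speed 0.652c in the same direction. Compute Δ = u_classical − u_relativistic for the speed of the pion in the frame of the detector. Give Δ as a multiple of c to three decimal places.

Galilean: u_cl = 0.652 + 0.873 = 1.5250.
Relativistic: u_rel = (0.652 + 0.873) / (1 + 0.652·0.873) = 1.5250/1.5692 = 0.9718.
Δ = 1.5250 − 0.9718 = 0.5532.
(The classical prediction exceeds c; the relativistic result does not.)

Δ = 0.553c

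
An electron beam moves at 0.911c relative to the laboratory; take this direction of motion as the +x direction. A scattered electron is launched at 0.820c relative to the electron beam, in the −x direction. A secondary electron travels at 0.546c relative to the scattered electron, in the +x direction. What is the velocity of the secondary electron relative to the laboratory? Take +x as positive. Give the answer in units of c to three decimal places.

+0.757c

Apply u = (u' + v)/(1 + u'v/c²) successively, working outward toward the laboratory.
Start: velocity of the electron beam relative to the laboratory = 0.9110c.
Compose with the scattered electron (u' = -0.820 in the electron beam frame): u_1 = (-0.820 + 0.911) / (1 + (-0.820)·0.911) = 0.0910/0.2530 = 0.3597.
Compose with the secondary electron (u' = 0.546 in the scattered electron frame): u_2 = (0.546 + 0.360) / (1 + 0.546·0.360) = 0.9057/1.1964 = 0.7570.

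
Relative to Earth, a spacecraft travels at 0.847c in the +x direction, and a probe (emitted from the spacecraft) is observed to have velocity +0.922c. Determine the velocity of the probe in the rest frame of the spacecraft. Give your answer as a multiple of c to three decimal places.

+0.342c

Invert the composition law: u' = (u − v)/(1 − uv/c²).
u' = (0.922 − 0.847) / (1 − (0.922)(0.847)) = 0.0750/0.2191 = 0.3424.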